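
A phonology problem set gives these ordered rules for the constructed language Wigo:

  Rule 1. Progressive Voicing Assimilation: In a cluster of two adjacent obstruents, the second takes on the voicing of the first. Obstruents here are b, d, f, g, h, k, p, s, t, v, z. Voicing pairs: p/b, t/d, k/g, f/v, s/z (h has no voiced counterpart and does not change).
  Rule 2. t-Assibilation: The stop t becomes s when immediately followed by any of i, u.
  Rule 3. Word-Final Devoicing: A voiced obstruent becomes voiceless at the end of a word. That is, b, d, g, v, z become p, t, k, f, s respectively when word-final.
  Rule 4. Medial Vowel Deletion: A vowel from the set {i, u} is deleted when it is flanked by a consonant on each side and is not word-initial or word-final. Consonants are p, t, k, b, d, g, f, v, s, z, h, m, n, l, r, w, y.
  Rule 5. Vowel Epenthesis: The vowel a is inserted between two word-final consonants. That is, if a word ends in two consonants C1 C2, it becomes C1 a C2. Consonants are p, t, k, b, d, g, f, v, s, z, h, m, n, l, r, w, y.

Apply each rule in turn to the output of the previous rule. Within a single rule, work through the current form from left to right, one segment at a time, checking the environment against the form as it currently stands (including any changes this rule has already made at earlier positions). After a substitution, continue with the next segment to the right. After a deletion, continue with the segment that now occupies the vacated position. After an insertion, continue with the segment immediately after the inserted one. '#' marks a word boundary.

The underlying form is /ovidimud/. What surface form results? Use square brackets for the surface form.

Rule 1 Progressive Voicing Assimilation: no change — [ovidimud]
Rule 2 t-Assibilation: no change — [ovidimud]
Rule 3 Word-Final Devoicing: [ovidimud] → [ovidimut]
Rule 4 Medial Vowel Deletion: [ovidimut] → [ovdmt]
Rule 5 Vowel Epenthesis: [ovdmt] → [ovdmat]

[ovdmat]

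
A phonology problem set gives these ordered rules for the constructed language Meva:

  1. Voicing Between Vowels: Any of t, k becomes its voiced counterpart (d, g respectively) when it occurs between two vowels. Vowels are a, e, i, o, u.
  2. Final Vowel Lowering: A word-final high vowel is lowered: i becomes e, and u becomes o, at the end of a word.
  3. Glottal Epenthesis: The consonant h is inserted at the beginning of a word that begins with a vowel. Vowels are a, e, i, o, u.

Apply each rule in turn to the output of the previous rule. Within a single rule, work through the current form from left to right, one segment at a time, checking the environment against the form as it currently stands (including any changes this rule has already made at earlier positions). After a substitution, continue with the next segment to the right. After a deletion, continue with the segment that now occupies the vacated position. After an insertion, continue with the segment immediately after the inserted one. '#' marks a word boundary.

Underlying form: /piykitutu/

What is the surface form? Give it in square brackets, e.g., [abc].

[piykidudo]

1 Voicing Between Vowels: [piykitutu] → [piykidudu]
2 Final Vowel Lowering: [piykidudu] → [piykidudo]
3 Glottal Epenthesis: no change — [piykidudo]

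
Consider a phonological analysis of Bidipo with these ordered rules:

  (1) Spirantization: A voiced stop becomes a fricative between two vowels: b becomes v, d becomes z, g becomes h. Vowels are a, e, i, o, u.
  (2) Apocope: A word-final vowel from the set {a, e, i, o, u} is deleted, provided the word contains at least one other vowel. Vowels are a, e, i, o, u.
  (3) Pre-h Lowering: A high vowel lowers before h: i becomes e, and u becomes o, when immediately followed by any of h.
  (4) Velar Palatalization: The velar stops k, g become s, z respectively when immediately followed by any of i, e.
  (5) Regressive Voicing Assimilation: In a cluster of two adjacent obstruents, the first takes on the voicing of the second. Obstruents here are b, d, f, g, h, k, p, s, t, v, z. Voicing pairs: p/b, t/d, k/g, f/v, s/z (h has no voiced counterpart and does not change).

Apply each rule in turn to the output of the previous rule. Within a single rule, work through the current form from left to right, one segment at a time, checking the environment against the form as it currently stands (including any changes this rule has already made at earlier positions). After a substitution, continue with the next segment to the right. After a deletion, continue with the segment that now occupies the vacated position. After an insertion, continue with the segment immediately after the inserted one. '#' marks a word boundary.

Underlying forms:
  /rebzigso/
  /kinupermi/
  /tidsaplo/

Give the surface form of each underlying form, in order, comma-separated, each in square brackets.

/rebzigso/:
  (1) Spirantization: no change — [rebzigso]
  (2) Apocope: [rebzigso] → [rebzigs]
  (3) Pre-h Lowering: no change — [rebzigs]
  (4) Velar Palatalization: no change — [rebzigs]
  (5) Regressive Voicing Assimilation: [rebzigs] → [rebziks]
/kinupermi/:
  (1) Spirantization: no change — [kinupermi]
  (2) Apocope: [kinupermi] → [kinuperm]
  (3) Pre-h Lowering: no change — [kinuperm]
  (4) Velar Palatalization: [kinuperm] → [sinuperm]
  (5) Regressive Voicing Assimilation: no change — [sinuperm]
/tidsaplo/:
  (1) Spirantization: no change — [tidsaplo]
  (2) Apocope: [tidsaplo] → [tidsapl]
  (3) Pre-h Lowering: no change — [tidsapl]
  (4) Velar Palatalization: no change — [tidsapl]
  (5) Regressive Voicing Assimilation: [tidsapl] → [titsapl]

[rebziks], [sinuperm], [titsapl]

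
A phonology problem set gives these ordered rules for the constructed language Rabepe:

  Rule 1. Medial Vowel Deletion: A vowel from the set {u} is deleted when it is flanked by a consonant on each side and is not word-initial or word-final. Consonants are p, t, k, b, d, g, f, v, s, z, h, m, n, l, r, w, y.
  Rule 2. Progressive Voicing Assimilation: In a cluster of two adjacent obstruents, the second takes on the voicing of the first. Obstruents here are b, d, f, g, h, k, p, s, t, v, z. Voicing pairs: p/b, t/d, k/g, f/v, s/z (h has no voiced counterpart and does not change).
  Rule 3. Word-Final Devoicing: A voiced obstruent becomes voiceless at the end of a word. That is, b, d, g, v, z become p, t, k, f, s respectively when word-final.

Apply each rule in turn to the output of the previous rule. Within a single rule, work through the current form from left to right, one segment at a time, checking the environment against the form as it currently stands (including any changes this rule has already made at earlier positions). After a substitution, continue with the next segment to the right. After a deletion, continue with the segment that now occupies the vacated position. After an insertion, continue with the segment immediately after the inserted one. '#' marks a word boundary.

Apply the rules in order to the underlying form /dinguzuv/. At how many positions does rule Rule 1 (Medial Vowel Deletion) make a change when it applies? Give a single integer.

2

Rule 1 Medial Vowel Deletion: [dinguzuv] → [dingzv]
Rule 2 Progressive Voicing Assimilation: no change — [dingzv]
Rule 3 Word-Final Devoicing: [dingzv] → [dingzf]
Rule Rule 1 changed 2 position(s).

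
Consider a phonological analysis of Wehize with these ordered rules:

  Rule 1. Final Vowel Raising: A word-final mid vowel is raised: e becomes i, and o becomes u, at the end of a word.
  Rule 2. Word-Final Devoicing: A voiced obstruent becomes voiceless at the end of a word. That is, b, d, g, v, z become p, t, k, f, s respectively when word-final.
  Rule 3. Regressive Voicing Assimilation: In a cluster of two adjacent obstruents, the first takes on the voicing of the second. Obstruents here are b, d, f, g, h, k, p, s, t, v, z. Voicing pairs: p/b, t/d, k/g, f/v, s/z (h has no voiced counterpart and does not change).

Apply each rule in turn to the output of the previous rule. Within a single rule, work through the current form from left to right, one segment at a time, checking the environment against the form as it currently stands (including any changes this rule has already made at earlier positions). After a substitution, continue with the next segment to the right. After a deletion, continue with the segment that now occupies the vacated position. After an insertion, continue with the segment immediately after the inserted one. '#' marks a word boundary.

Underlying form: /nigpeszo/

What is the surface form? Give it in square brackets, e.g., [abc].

Rule 1 Final Vowel Raising: [nigpeszo] → [nigpeszu]
Rule 2 Word-Final Devoicing: no change — [nigpeszu]
Rule 3 Regressive Voicing Assimilation: [nigpeszu] → [nikpezzu]

[nikpezzu]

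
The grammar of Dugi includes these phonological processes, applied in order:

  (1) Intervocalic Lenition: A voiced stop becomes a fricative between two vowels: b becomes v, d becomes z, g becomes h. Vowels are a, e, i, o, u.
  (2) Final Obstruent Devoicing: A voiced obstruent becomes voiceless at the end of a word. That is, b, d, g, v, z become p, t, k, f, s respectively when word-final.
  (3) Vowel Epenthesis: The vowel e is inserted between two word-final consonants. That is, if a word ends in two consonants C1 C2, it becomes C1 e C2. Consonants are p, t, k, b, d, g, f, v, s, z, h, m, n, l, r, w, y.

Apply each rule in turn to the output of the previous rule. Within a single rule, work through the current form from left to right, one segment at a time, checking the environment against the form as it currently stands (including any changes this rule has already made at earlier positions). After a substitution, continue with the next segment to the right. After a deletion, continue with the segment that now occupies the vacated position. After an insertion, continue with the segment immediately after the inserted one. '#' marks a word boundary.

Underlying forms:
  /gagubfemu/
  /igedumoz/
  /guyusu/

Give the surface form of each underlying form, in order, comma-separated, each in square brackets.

[gahubfemu], [ihezumos], [guyusu]

/gagubfemu/:
  (1) Intervocalic Lenition: [gagubfemu] → [gahubfemu]
  (2) Final Obstruent Devoicing: no change — [gahubfemu]
  (3) Vowel Epenthesis: no change — [gahubfemu]
/igedumoz/:
  (1) Intervocalic Lenition: [igedumoz] → [ihezumoz]
  (2) Final Obstruent Devoicing: [ihezumoz] → [ihezumos]
  (3) Vowel Epenthesis: no change — [ihezumos]
/guyusu/:
  (1) Intervocalic Lenition: no change — [guyusu]
  (2) Final Obstruent Devoicing: no change — [guyusu]
  (3) Vowel Epenthesis: no change — [guyusu]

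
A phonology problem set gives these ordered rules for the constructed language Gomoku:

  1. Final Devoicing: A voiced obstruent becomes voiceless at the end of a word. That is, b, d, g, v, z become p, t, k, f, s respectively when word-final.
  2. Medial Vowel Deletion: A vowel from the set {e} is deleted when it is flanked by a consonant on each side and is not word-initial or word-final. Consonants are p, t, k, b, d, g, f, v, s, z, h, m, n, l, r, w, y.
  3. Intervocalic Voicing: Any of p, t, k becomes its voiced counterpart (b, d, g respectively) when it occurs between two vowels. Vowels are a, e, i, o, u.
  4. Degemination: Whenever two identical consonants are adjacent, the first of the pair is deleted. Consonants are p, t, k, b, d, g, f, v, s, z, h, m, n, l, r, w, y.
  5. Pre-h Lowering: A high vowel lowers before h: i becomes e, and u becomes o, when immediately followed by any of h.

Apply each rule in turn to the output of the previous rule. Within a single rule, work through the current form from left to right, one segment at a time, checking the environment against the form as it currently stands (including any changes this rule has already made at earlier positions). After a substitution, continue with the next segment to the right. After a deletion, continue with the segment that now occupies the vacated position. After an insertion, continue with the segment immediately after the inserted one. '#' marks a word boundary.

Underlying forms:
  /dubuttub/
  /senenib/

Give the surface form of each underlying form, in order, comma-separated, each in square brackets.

[dubutup], [snip]

/dubuttub/:
  1 Final Devoicing: [dubuttub] → [dubuttup]
  2 Medial Vowel Deletion: no change — [dubuttup]
  3 Intervocalic Voicing: no change — [dubuttup]
  4 Degemination: [dubuttup] → [dubutup]
  5 Pre-h Lowering: no change — [dubutup]
/senenib/:
  1 Final Devoicing: [senenib] → [senenip]
  2 Medial Vowel Deletion: [senenip] → [snnip]
  3 Intervocalic Voicing: no change — [snnip]
  4 Degemination: [snnip] → [snip]
  5 Pre-h Lowering: no change — [snip]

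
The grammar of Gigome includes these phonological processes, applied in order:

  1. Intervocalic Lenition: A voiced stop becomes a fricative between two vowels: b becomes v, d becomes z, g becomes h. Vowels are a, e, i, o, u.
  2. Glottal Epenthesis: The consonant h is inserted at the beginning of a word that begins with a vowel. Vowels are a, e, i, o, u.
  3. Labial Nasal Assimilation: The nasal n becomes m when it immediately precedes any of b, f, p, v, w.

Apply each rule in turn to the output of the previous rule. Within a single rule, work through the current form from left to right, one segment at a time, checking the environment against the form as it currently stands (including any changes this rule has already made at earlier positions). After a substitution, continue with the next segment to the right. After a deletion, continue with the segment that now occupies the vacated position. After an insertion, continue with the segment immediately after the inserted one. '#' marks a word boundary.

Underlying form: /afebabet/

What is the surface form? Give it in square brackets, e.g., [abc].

1 Intervocalic Lenition: [afebabet] → [afevavet]
2 Glottal Epenthesis: [afevavet] → [hafevavet]
3 Labial Nasal Assimilation: no change — [hafevavet]

[hafevavet]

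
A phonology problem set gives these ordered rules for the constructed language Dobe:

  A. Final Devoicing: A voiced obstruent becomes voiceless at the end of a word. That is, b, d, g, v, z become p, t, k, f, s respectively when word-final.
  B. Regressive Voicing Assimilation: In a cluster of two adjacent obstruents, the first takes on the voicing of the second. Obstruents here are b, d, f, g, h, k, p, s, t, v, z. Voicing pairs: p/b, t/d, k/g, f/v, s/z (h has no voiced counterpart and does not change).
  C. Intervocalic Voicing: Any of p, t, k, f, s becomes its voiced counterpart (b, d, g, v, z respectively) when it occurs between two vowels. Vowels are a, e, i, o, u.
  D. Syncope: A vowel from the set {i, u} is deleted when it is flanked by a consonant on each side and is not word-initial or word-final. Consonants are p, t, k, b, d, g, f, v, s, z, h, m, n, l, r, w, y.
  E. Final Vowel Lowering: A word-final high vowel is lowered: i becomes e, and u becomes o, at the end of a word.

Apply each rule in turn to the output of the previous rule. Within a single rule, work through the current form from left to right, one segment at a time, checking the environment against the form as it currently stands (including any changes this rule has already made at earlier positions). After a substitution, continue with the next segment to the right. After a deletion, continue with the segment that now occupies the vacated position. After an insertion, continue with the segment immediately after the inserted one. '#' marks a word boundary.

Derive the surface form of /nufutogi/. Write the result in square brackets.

A Final Devoicing: no change — [nufutogi]
B Regressive Voicing Assimilation: no change — [nufutogi]
C Intervocalic Voicing: [nufutogi] → [nuvudogi]
D Syncope: [nuvudogi] → [nvdogi]
E Final Vowel Lowering: [nvdogi] → [nvdoge]

[nvdoge]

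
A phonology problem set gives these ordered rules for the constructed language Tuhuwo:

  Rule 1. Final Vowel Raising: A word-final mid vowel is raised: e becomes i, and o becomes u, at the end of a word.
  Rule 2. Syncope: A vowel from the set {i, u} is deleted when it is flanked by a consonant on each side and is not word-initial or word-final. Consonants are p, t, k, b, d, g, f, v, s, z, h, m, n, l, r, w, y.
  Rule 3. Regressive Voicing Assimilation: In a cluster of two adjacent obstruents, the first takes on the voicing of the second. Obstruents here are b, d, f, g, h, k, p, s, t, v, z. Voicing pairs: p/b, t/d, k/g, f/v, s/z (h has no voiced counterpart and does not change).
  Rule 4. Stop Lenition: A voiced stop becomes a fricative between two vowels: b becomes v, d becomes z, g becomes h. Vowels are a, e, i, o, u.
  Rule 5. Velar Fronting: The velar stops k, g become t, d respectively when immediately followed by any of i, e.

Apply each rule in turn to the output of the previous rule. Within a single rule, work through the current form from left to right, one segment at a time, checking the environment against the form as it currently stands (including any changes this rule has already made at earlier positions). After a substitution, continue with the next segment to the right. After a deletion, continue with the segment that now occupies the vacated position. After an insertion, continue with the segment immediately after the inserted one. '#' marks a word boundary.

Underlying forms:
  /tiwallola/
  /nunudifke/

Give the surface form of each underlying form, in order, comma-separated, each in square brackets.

/tiwallola/:
  Rule 1 Final Vowel Raising: no change — [tiwallola]
  Rule 2 Syncope: [tiwallola] → [twallola]
  Rule 3 Regressive Voicing Assimilation: no change — [twallola]
  Rule 4 Stop Lenition: no change — [twallola]
  Rule 5 Velar Fronting: no change — [twallola]
/nunudifke/:
  Rule 1 Final Vowel Raising: [nunudifke] → [nunudifki]
  Rule 2 Syncope: [nunudifki] → [nndfki]
  Rule 3 Regressive Voicing Assimilation: [nndfki] → [nntfki]
  Rule 4 Stop Lenition: no change — [nntfki]
  Rule 5 Velar Fronting: [nntfki] → [nntfti]

[twallola], [nntfti]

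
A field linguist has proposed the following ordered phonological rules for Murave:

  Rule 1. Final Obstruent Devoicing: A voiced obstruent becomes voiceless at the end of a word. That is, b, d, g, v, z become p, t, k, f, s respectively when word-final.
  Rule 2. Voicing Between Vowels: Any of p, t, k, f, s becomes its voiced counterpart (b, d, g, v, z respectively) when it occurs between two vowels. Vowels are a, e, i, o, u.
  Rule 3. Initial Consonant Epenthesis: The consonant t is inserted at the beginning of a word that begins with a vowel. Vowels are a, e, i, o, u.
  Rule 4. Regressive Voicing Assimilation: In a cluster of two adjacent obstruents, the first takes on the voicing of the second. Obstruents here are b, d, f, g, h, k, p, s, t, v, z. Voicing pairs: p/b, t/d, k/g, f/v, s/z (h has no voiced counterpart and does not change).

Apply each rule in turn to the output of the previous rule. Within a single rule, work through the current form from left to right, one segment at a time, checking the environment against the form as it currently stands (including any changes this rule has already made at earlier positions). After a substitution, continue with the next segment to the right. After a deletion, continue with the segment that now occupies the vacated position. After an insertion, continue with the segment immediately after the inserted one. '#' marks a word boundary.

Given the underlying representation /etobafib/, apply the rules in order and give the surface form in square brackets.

[tedobavip]

Rule 1 Final Obstruent Devoicing: [etobafib] → [etobafip]
Rule 2 Voicing Between Vowels: [etobafip] → [edobavip]
Rule 3 Initial Consonant Epenthesis: [edobavip] → [tedobavip]
Rule 4 Regressive Voicing Assimilation: no change — [tedobavip]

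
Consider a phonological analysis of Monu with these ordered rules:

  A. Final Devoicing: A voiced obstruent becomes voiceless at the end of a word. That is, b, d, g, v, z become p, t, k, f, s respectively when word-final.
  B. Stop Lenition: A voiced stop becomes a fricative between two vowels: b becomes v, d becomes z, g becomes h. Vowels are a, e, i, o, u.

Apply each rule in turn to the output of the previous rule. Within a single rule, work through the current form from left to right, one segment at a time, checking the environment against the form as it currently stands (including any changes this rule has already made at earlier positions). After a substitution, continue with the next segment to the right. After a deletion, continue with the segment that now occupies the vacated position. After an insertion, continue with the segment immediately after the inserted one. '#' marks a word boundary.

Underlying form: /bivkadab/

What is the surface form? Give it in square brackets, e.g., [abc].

[bivkazap]

A Final Devoicing: [bivkadab] → [bivkadap]
B Stop Lenition: [bivkadap] → [bivkazap]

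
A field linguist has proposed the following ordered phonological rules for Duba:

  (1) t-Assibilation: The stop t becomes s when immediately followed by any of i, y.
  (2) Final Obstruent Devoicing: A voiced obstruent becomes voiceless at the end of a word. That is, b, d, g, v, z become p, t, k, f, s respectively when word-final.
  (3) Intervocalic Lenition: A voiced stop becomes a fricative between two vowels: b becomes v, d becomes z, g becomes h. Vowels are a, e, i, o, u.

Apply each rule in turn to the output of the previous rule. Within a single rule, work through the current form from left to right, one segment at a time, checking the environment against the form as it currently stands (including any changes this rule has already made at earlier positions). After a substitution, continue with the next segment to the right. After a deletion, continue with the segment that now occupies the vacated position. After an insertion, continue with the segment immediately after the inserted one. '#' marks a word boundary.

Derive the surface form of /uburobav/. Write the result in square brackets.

[uvurovaf]

(1) t-Assibilation: no change — [uburobav]
(2) Final Obstruent Devoicing: [uburobav] → [uburobaf]
(3) Intervocalic Lenition: [uburobaf] → [uvurovaf]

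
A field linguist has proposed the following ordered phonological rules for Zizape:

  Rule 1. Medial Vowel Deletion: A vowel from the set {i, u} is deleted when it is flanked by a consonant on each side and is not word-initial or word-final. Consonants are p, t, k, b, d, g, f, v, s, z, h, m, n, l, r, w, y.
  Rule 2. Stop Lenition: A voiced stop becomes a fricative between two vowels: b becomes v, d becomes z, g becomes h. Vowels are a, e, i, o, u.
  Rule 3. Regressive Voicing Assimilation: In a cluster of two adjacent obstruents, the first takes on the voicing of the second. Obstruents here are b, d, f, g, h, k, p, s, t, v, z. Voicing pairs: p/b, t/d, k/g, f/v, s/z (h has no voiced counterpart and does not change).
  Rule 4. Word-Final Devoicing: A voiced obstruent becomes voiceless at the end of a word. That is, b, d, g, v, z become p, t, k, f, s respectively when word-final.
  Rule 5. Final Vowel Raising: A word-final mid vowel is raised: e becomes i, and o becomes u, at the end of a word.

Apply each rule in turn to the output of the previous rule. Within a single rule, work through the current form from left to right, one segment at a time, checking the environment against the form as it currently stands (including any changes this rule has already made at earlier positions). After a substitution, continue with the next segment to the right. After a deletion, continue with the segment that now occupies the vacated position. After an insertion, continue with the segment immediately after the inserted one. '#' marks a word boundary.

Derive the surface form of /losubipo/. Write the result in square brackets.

[lozppu]

Rule 1 Medial Vowel Deletion: [losubipo] → [losbpo]
Rule 2 Stop Lenition: no change — [losbpo]
Rule 3 Regressive Voicing Assimilation: [losbpo] → [lozppo]
Rule 4 Word-Final Devoicing: no change — [lozppo]
Rule 5 Final Vowel Raising: [lozppo] → [lozppu]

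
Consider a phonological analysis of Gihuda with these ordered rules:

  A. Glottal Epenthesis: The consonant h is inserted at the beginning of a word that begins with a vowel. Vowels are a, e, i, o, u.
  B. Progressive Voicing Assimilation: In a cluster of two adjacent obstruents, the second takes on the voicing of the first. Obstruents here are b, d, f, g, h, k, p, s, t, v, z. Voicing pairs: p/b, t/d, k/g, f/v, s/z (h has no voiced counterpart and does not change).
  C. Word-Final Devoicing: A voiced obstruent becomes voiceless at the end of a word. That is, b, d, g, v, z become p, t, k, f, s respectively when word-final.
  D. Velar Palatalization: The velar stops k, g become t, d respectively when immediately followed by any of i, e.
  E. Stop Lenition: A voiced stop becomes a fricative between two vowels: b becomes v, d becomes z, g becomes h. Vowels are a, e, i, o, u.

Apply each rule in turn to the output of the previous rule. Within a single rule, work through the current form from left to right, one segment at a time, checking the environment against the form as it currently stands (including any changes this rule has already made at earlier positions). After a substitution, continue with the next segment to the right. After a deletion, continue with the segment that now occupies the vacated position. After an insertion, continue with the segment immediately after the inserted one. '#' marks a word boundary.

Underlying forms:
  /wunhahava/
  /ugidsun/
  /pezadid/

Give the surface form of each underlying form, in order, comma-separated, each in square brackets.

[wunhahava], [huzidzun], [pezazit]

/wunhahava/:
  A Glottal Epenthesis: no change — [wunhahava]
  B Progressive Voicing Assimilation: no change — [wunhahava]
  C Word-Final Devoicing: no change — [wunhahava]
  D Velar Palatalization: no change — [wunhahava]
  E Stop Lenition: no change — [wunhahava]
/ugidsun/:
  A Glottal Epenthesis: [ugidsun] → [hugidsun]
  B Progressive Voicing Assimilation: [hugidsun] → [hugidzun]
  C Word-Final Devoicing: no change — [hugidzun]
  D Velar Palatalization: [hugidzun] → [hudidzun]
  E Stop Lenition: [hudidzun] → [huzidzun]
/pezadid/:
  A Glottal Epenthesis: no change — [pezadid]
  B Progressive Voicing Assimilation: no change — [pezadid]
  C Word-Final Devoicing: [pezadid] → [pezadit]
  D Velar Palatalization: no change — [pezadit]
  E Stop Lenition: [pezadit] → [pezazit]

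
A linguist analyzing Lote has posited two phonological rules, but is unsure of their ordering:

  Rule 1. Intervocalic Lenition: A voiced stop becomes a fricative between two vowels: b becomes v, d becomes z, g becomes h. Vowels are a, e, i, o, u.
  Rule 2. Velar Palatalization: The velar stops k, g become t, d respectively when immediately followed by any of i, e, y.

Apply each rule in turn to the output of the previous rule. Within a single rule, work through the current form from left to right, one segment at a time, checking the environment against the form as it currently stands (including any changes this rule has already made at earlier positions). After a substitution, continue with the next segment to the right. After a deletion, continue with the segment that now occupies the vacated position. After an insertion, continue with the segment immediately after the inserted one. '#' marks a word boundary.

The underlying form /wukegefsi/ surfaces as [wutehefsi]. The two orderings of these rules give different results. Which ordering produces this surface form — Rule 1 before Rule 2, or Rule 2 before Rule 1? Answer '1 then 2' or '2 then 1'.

1 then 2

Order 1 then 2:
  1 Intervocalic Lenition: [wukegefsi] → [wukehefsi]
  2 Velar Palatalization: [wukehefsi] → [wutehefsi]
  result: [wutehefsi]
Order 2 then 1:
  2 Velar Palatalization: [wukegefsi] → [wutedefsi]
  1 Intervocalic Lenition: [wutedefsi] → [wutezefsi]
  result: [wutezefsi]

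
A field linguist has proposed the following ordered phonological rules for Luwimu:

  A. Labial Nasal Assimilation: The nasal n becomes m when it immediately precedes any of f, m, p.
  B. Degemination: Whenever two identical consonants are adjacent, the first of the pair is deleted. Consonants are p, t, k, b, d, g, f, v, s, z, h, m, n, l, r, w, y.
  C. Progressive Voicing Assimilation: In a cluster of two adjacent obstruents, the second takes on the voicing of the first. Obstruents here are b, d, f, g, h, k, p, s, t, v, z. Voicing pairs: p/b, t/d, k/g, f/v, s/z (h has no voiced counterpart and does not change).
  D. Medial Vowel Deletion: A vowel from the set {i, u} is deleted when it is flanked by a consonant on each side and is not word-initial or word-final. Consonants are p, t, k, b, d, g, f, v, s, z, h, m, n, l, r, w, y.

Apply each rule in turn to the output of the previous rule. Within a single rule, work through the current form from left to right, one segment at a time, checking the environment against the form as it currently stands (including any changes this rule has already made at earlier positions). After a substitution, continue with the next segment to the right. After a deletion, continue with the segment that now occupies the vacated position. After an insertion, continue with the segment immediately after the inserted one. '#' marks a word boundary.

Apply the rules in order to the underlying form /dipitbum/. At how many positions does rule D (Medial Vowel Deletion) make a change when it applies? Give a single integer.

A Labial Nasal Assimilation: no change — [dipitbum]
B Degemination: no change — [dipitbum]
C Progressive Voicing Assimilation: [dipitbum] → [dipitpum]
D Medial Vowel Deletion: [dipitpum] → [dptpm]
Rule D changed 3 position(s).

3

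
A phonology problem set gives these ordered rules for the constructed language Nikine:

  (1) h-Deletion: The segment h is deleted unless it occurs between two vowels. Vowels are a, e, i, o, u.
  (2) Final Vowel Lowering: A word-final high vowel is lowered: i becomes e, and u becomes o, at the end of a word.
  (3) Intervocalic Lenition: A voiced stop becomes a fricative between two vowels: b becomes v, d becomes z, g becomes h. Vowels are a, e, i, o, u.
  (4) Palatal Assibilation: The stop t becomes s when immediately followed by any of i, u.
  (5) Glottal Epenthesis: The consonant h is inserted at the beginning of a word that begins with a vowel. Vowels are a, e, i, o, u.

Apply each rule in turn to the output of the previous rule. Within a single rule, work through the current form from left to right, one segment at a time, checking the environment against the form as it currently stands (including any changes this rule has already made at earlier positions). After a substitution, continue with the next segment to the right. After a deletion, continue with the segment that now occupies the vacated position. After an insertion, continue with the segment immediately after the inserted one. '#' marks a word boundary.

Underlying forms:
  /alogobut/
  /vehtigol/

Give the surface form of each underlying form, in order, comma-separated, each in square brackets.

/alogobut/:
  (1) h-Deletion: no change — [alogobut]
  (2) Final Vowel Lowering: no change — [alogobut]
  (3) Intervocalic Lenition: [alogobut] → [alohovut]
  (4) Palatal Assibilation: no change — [alohovut]
  (5) Glottal Epenthesis: [alohovut] → [halohovut]
/vehtigol/:
  (1) h-Deletion: [vehtigol] → [vetigol]
  (2) Final Vowel Lowering: no change — [vetigol]
  (3) Intervocalic Lenition: [vetigol] → [vetihol]
  (4) Palatal Assibilation: [vetihol] → [vesihol]
  (5) Glottal Epenthesis: no change — [vesihol]

[halohovut], [vesihol]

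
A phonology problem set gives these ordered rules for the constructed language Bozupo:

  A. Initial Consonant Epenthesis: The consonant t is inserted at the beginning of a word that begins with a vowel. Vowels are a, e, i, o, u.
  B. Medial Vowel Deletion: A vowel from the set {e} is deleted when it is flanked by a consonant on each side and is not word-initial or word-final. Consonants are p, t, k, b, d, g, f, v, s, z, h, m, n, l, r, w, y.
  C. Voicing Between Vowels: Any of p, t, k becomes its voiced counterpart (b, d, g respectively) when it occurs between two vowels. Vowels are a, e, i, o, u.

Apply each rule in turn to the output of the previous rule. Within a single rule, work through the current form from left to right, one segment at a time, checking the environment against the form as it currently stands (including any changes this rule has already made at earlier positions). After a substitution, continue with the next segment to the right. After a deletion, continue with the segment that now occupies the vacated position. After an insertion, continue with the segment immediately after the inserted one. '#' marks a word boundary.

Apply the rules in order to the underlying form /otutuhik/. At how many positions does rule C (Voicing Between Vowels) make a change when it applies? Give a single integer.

A Initial Consonant Epenthesis: [otutuhik] → [totutuhik]
B Medial Vowel Deletion: no change — [totutuhik]
C Voicing Between Vowels: [totutuhik] → [toduduhik]
Rule C changed 2 position(s).

2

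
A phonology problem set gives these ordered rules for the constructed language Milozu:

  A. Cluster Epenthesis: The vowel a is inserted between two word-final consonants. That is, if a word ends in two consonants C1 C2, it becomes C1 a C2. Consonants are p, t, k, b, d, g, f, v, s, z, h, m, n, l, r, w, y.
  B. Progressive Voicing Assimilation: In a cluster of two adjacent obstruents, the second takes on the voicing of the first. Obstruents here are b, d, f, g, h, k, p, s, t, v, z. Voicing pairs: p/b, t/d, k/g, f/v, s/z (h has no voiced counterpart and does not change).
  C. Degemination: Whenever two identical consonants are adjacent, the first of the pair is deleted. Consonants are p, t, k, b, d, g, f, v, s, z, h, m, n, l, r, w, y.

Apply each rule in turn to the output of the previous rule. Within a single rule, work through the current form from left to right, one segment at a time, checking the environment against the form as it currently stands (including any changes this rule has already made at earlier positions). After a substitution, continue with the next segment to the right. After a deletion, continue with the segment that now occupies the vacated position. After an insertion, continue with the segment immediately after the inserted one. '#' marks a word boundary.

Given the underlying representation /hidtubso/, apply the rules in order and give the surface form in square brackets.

[hidubzo]

A Cluster Epenthesis: no change — [hidtubso]
B Progressive Voicing Assimilation: [hidtubso] → [hiddubzo]
C Degemination: [hiddubzo] → [hidubzo]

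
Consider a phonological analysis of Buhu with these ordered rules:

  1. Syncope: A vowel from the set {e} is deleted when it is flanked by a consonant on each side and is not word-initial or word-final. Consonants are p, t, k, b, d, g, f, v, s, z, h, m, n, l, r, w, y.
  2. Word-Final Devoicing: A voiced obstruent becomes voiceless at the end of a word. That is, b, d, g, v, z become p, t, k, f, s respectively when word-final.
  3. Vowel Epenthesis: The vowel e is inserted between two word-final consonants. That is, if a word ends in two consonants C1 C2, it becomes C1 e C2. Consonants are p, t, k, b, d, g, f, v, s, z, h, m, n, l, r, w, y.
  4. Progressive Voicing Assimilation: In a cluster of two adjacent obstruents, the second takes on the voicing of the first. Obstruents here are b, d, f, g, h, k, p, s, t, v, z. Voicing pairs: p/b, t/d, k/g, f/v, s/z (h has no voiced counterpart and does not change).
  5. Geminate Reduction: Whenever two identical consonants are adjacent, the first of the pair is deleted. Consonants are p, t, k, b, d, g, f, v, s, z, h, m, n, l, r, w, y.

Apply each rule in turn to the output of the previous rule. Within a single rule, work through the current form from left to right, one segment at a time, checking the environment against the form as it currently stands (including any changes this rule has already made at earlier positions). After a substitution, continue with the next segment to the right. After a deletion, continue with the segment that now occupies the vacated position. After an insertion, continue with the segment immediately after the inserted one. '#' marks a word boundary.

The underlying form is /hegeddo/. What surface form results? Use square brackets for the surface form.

[hkto]

1 Syncope: [hegeddo] → [hgddo]
2 Word-Final Devoicing: no change — [hgddo]
3 Vowel Epenthesis: no change — [hgddo]
4 Progressive Voicing Assimilation: [hgddo] → [hktto]
5 Geminate Reduction: [hktto] → [hkto]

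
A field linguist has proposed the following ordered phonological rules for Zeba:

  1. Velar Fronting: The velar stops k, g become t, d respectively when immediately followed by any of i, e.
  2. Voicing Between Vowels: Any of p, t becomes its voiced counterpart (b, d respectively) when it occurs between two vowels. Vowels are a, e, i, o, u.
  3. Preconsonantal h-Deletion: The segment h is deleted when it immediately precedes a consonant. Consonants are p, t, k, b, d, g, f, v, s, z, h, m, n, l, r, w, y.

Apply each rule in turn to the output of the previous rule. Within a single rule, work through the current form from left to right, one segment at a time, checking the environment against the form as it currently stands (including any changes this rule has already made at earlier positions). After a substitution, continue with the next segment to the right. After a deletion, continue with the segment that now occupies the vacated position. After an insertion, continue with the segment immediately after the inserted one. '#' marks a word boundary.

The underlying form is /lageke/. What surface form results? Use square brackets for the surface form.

[ladede]

1 Velar Fronting: [lageke] → [ladete]
2 Voicing Between Vowels: [ladete] → [ladede]
3 Preconsonantal h-Deletion: no change — [ladede]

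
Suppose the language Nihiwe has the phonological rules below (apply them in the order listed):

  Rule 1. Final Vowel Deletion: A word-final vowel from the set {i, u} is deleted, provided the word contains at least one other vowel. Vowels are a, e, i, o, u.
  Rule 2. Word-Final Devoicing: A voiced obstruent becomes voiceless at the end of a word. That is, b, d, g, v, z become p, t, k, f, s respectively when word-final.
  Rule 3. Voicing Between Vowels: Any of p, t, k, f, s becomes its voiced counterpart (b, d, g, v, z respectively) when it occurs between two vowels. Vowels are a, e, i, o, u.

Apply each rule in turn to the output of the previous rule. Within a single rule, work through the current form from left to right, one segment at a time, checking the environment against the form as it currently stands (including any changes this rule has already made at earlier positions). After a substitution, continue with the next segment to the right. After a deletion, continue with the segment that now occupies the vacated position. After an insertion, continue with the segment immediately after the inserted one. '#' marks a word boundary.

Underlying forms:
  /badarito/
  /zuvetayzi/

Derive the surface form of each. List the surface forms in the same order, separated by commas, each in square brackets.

/badarito/:
  Rule 1 Final Vowel Deletion: no change — [badarito]
  Rule 2 Word-Final Devoicing: no change — [badarito]
  Rule 3 Voicing Between Vowels: [badarito] → [badarido]
/zuvetayzi/:
  Rule 1 Final Vowel Deletion: [zuvetayzi] → [zuvetayz]
  Rule 2 Word-Final Devoicing: [zuvetayz] → [zuvetays]
  Rule 3 Voicing Between Vowels: [zuvetays] → [zuvedays]

[badarido], [zuvedays]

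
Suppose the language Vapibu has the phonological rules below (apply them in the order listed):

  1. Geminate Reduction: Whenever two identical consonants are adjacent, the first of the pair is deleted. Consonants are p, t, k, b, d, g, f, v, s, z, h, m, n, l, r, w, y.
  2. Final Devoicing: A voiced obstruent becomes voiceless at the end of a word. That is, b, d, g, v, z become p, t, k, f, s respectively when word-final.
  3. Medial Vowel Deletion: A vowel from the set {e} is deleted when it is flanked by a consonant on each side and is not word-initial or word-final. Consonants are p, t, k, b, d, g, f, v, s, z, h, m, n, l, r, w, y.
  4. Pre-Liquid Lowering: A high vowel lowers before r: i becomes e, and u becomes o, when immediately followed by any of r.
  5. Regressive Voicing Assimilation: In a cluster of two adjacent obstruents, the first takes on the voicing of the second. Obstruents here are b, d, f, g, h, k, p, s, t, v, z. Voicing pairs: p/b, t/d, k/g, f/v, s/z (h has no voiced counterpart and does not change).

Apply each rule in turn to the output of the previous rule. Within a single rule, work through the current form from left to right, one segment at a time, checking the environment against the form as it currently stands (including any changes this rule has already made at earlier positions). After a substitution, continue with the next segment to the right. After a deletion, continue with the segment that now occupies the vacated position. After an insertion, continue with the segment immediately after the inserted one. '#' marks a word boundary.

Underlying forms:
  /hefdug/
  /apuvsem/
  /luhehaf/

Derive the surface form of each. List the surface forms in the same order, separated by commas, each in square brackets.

/hefdug/:
  1 Geminate Reduction: no change — [hefdug]
  2 Final Devoicing: [hefdug] → [hefduk]
  3 Medial Vowel Deletion: [hefduk] → [hfduk]
  4 Pre-Liquid Lowering: no change — [hfduk]
  5 Regressive Voicing Assimilation: [hfduk] → [hvduk]
/apuvsem/:
  1 Geminate Reduction: no change — [apuvsem]
  2 Final Devoicing: no change — [apuvsem]
  3 Medial Vowel Deletion: [apuvsem] → [apuvsm]
  4 Pre-Liquid Lowering: no change — [apuvsm]
  5 Regressive Voicing Assimilation: [apuvsm] → [apufsm]
/luhehaf/:
  1 Geminate Reduction: no change — [luhehaf]
  2 Final Devoicing: no change — [luhehaf]
  3 Medial Vowel Deletion: [luhehaf] → [luhhaf]
  4 Pre-Liquid Lowering: no change — [luhhaf]
  5 Regressive Voicing Assimilation: no change — [luhhaf]

[hvduk], [apufsm], [luhhaf]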